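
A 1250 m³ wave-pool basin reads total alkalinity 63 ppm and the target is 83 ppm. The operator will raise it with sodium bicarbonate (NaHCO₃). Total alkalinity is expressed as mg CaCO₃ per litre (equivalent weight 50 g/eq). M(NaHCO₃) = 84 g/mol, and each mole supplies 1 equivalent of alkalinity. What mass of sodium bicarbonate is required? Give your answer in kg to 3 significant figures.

42.0 kg

Volume: 1250 m³ = 1,250,000 L.
Alkalinity to add: (83 − 63) = 20 mg/L as CaCO₃ × 1,250,000 L = 25,000 g as CaCO₃.
Equivalents: 25,000 g ÷ 50 g/eq = 500 eq.
NaHCO₃ supplies 1 eq per mole → 500 mol.
Mass: 500 mol × 84 g/mol = 42,000 g.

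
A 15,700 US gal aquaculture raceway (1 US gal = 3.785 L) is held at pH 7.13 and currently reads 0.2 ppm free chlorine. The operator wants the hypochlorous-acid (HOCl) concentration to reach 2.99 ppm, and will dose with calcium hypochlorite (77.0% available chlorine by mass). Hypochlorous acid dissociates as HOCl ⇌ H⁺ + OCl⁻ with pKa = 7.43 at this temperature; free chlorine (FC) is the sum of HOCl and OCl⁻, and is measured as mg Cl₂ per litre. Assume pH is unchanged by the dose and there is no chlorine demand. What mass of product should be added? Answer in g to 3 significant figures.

331 g

Volume: 15,700 US gal × 3.785 L/gal = 59,424 L.
[OCl⁻]/[HOCl] = 10^(pH − pKa) = 10^(7.13 − 7.43) = 0.5012; fraction as HOCl = 1/(1 + 0.5012) = 0.6661.
Free chlorine required for 2.99 ppm HOCl: 2.99 / 0.6661 = 4.489 ppm.
FC to add: 4.489 − 0.2 = 4.289 mg/L as Cl₂.
Cl₂ equivalent: 4.289 mg/L × 59,424 L = 254.8 g.
Product at 77.0% available Cl: 254.8 / 0.77 = 331 g.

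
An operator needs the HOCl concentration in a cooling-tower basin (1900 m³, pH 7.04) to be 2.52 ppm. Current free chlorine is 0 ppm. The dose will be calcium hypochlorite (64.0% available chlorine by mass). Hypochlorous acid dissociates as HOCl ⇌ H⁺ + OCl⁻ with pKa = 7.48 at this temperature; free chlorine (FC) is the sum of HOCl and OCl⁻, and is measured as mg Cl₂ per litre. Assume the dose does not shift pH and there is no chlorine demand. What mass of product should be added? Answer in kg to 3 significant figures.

Volume: 1900 m³ = 1,900,000 L.
[OCl⁻]/[HOCl] = 10^(pH − pKa) = 10^(7.04 − 7.48) = 0.3631; fraction as HOCl = 1/(1 + 0.3631) = 0.7336.
Free chlorine required for 2.52 ppm HOCl: 2.52 / 0.7336 = 3.435 ppm.
FC to add: 3.435 − 0 = 3.435 mg/L as Cl₂.
Cl₂ equivalent: 3.435 mg/L × 1,900,000 L = 6526 g.
Product at 64.0% available Cl: 6526 / 0.64 = 10,200 g.

10.2 kg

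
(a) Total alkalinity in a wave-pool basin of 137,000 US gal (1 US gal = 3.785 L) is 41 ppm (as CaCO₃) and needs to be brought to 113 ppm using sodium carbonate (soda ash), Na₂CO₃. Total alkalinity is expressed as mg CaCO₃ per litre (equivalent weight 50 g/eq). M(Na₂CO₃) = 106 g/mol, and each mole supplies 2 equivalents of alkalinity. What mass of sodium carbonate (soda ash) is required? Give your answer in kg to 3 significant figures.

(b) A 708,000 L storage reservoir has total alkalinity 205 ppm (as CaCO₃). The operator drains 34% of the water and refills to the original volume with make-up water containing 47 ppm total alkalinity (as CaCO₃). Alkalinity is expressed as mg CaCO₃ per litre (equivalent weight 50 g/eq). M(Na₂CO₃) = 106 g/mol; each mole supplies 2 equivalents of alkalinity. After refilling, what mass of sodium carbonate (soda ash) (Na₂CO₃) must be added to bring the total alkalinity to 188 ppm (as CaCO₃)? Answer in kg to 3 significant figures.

(a) Volume: 137,000 US gal × 3.785 L/gal = 518,545 L.
(a) Alkalinity to add: (113 − 41) = 72 mg/L as CaCO₃ × 518,545 L = 37,340 g as CaCO₃.
(a) Equivalents: 37,340 g ÷ 50 g/eq = 746.7 eq.
(a) Each mole of Na₂CO₃ supplies 2 eq, so 746.7 / 2 = 373.4 mol.
(a) Mass: 373.4 mol × 106 g/mol = 39,580 g.

(b) After draining 34% and refilling: 205 × 0.66 + 47 × 0.34 = 151.28 ppm.
(b) Deficit to target: 188 − 151.28 = 36.72 mg/L.
(b) As CaCO₃: 36.72 mg/L × 708,000 L = 26,000 g; ÷ 50 g/eq ÷ 2 = 260 mol Na₂CO₃.
(b) Mass: 260 × 106 = 27,560 g.

(a) 39.6 kg; (b) 27.6 kg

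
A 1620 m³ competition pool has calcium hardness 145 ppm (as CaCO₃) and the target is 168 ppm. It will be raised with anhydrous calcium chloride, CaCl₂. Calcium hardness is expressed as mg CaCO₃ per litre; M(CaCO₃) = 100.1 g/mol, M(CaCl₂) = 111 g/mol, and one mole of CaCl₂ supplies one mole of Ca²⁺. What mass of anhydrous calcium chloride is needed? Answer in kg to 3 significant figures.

41.3 kg

Volume: 1620 m³ = 1,620,000 L.
Hardness to add: (168 − 145) = 23 mg/L as CaCO₃ × 1,620,000 L = 37,260 g as CaCO₃.
Moles of Ca²⁺ (1 mol Ca²⁺ ≡ 1 mol CaCO₃): 37,260 / 100.1 g/mol = 372.2 mol.
Mass of CaCl₂: 372.2 × 111 = 41,320 g.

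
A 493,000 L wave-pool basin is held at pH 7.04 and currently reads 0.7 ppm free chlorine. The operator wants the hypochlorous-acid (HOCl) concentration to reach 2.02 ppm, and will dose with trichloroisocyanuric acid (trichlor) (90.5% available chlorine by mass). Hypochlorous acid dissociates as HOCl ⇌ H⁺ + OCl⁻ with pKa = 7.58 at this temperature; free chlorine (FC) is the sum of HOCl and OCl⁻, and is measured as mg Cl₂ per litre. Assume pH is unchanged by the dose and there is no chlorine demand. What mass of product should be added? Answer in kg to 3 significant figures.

1.04 kg

[OCl⁻]/[HOCl] = 10^(pH − pKa) = 10^(7.04 − 7.58) = 0.2884; fraction as HOCl = 1/(1 + 0.2884) = 0.7762.
Free chlorine required for 2.02 ppm HOCl: 2.02 / 0.7762 = 2.603 ppm.
FC to add: 2.603 − 0.7 = 1.903 mg/L as Cl₂.
Cl₂ equivalent: 1.903 mg/L × 493,000 L = 938 g.
Product at 90.5% available Cl: 938 / 0.905 = 1036 g.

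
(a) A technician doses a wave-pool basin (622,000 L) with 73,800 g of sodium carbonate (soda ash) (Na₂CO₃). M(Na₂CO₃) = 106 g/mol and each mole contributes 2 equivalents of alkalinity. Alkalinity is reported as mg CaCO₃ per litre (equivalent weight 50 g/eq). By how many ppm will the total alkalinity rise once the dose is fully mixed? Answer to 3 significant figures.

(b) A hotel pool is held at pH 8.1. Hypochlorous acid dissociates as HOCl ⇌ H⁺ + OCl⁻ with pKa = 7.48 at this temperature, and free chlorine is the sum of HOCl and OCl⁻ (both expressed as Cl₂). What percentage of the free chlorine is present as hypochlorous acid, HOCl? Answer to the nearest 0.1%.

(a) 112 ppm; (b) 19.3%

(a) Moles of Na₂CO₃: 73,800 g ÷ 106 g/mol = 696.2 mol → 1392 eq of alkalinity.
(a) As CaCO₃: 1392 eq × 50 g/eq = 69,620 g.
(a) Rise: 69,620 g / 622,000 L × 1000 = 111.9 mg/L.

(b) [OCl⁻]/[HOCl] = 10^(pH − pKa) = 10^(8.1 − 7.48) = 10^0.62 = 4.169.
(b) Fraction as HOCl = 1 / (1 + 4.169) = 0.1935.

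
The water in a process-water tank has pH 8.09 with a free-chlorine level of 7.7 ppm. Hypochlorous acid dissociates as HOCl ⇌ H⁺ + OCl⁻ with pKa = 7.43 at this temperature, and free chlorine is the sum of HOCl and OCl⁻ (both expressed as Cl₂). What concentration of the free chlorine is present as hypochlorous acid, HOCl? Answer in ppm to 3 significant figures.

1.38 ppm

[OCl⁻]/[HOCl] = 10^(pH − pKa) = 10^(8.09 − 7.43) = 10^0.66 = 4.571.
Fraction as HOCl = 1 / (1 + 4.571) = 0.1795.
HOCl = 0.1795 × 7.7 ppm = 1.382 ppm.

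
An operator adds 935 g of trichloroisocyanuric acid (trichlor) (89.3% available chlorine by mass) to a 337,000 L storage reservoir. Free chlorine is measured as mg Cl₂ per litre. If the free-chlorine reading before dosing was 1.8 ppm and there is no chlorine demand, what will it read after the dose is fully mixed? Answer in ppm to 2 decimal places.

Available chlorine delivered: 935 g × 0.893 = 835 g as Cl₂.
Concentration rise: 835 g / 337,000 L = 2.478 mg/L = 2.48 ppm.
Final FC: 1.8 + 2.48 = 4.28 ppm.

4.28 ppm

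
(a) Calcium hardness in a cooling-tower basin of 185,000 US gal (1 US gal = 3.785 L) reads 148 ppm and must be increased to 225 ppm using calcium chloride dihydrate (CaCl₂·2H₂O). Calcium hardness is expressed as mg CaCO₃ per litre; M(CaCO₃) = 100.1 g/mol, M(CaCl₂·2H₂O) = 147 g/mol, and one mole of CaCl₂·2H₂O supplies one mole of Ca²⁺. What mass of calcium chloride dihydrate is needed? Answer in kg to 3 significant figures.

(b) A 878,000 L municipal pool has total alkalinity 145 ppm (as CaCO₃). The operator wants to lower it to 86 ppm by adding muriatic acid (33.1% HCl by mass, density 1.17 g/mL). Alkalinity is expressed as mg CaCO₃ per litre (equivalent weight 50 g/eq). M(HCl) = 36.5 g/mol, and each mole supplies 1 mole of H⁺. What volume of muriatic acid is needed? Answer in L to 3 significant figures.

(a) 79.2 kg; (b) 97.6 L

(a) Volume: 185,000 US gal × 3.785 L/gal = 700,225 L.
(a) Hardness to add: (225 − 148) = 77 mg/L as CaCO₃ × 700,225 L = 53,920 g as CaCO₃.
(a) Moles of Ca²⁺ (1 mol Ca²⁺ ≡ 1 mol CaCO₃): 53,920 / 100.1 g/mol = 538.6 mol.
(a) Mass of CaCl₂·2H₂O: 538.6 × 147 = 79,180 g.

(b) Alkalinity to neutralize: (145 − 86) = 59 mg/L as CaCO₃ × 878,000 L = 51,800 g as CaCO₃.
(b) Equivalents of H⁺ required: 51,800 ÷ 50 g/eq = 1036 eq = 1036 mol HCl.
(b) Mass of HCl: 1036 × 36.5 = 37,820 g.
(b) Mass of 33.1% solution: 37,820 / 0.331 = 114,200 g.
(b) Volume: 114,200 g ÷ 1.17 g/mL = 97,650 mL.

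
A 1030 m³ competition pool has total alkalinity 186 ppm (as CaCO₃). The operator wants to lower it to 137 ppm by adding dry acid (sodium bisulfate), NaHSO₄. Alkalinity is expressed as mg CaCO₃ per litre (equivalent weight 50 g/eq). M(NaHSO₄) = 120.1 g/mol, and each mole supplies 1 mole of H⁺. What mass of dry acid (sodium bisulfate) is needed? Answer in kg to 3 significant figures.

121 kg

Volume: 1030 m³ = 1,030,000 L.
Alkalinity to neutralize: (186 − 137) = 49 mg/L as CaCO₃ × 1,030,000 L = 50,470 g as CaCO₃.
Equivalents of H⁺ required: 50,470 ÷ 50 g/eq = 1009 eq = 1009 mol NaHSO₄.
Mass of NaHSO₄: 1009 × 120.1 = 121,200 g.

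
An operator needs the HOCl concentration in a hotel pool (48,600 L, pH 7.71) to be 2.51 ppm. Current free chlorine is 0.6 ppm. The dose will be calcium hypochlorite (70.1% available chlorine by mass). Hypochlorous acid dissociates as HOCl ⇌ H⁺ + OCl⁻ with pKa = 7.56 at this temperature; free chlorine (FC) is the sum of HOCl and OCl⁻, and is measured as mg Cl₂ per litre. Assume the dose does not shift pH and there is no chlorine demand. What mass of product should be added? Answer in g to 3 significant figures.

378 g

[OCl⁻]/[HOCl] = 10^(pH − pKa) = 10^(7.71 − 7.56) = 1.413; fraction as HOCl = 1/(1 + 1.413) = 0.4145.
Free chlorine required for 2.51 ppm HOCl: 2.51 / 0.4145 = 6.055 ppm.
FC to add: 6.055 − 0.6 = 5.455 mg/L as Cl₂.
Cl₂ equivalent: 5.455 mg/L × 48,600 L = 265.1 g.
Product at 70.1% available Cl: 265.1 / 0.701 = 378.2 g.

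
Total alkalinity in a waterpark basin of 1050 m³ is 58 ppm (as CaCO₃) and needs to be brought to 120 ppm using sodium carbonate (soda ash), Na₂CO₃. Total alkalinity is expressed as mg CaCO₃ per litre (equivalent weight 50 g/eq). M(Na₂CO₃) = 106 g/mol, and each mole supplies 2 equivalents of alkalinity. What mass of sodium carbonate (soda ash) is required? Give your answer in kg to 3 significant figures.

69.0 kg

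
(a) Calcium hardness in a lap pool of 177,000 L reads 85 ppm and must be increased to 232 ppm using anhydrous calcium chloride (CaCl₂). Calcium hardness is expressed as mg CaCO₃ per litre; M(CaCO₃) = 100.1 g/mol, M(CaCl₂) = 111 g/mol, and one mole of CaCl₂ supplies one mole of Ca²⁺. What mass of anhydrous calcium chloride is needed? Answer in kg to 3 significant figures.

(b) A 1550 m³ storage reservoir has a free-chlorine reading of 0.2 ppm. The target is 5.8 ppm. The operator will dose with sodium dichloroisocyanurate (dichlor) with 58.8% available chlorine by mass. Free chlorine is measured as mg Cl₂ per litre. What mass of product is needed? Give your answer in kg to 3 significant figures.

(a) Hardness to add: (232 − 85) = 147 mg/L as CaCO₃ × 177,000 L = 26,020 g as CaCO₃.
(a) Moles of Ca²⁺ (1 mol Ca²⁺ ≡ 1 mol CaCO₃): 26,020 / 100.1 g/mol = 259.9 mol.
(a) Mass of CaCl₂: 259.9 × 111 = 28,850 g.

(b) Volume: 1550 m³ = 1,550,000 L.
(b) Chlorine deficit: 5.8 − 0.2 = 5.6 ppm = 5.6 mg/L as Cl₂.
(b) Cl₂ equivalent needed: 5.6 mg/L × 1,550,000 L = 8,680,000 mg = 8680 g.
(b) Product at 58.8% available chlorine: 8680 / 0.588 = 14,760 g.

(a) 28.9 kg; (b) 14.8 kg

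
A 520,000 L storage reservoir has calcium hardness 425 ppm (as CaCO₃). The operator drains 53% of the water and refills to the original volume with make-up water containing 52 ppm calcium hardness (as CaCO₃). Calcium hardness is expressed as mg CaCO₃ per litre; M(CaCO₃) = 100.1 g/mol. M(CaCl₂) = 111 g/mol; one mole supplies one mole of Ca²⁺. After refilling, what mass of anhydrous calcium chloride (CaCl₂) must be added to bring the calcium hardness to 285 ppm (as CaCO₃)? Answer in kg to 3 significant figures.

33.3 kg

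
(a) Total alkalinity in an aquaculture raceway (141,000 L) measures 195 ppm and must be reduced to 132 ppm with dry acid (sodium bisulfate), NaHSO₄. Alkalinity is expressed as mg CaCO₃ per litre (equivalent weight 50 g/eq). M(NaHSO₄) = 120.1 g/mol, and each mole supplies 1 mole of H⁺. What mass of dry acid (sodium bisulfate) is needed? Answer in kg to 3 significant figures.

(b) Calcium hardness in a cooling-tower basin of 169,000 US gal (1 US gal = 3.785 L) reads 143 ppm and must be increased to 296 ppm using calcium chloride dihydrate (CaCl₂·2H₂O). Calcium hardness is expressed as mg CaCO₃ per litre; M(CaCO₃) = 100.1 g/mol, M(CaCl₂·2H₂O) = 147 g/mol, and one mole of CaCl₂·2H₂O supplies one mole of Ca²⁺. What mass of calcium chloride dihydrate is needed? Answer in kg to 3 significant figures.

(a) 21.3 kg; (b) 144 kg

(a) Alkalinity to neutralize: (195 − 132) = 63 mg/L as CaCO₃ × 141,000 L = 8883 g as CaCO₃.
(a) Equivalents of H⁺ required: 8883 ÷ 50 g/eq = 177.7 eq = 177.7 mol NaHSO₄.
(a) Mass of NaHSO₄: 177.7 × 120.1 = 21,340 g.

(b) Volume: 169,000 US gal × 3.785 L/gal = 639,665 L.
(b) Hardness to add: (296 − 143) = 153 mg/L as CaCO₃ × 639,665 L = 97,870 g as CaCO₃.
(b) Moles of Ca²⁺ (1 mol Ca²⁺ ≡ 1 mol CaCO₃): 97,870 / 100.1 g/mol = 977.7 mol.
(b) Mass of CaCl₂·2H₂O: 977.7 × 147 = 143,700 g.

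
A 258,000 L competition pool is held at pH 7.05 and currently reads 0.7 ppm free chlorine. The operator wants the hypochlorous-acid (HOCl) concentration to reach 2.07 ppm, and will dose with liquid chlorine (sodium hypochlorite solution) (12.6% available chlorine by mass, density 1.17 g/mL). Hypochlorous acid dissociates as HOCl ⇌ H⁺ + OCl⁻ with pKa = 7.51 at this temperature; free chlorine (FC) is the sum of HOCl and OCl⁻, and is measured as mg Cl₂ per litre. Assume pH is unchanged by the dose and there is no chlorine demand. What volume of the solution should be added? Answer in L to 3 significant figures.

3.65 L

[OCl⁻]/[HOCl] = 10^(pH − pKa) = 10^(7.05 − 7.51) = 0.3467; fraction as HOCl = 1/(1 + 0.3467) = 0.7425.
Free chlorine required for 2.07 ppm HOCl: 2.07 / 0.7425 = 2.788 ppm.
FC to add: 2.788 − 0.7 = 2.088 mg/L as Cl₂.
Cl₂ equivalent: 2.088 mg/L × 258,000 L = 538.6 g.
Product at 12.6% available Cl: 538.6 / 0.126 = 4275 g.
Volume: 4275 g ÷ 1.17 g/mL = 3654 mL.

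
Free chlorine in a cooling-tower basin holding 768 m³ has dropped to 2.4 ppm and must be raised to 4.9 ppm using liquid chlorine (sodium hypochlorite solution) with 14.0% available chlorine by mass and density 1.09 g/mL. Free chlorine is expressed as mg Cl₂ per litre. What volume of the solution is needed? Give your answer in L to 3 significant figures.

12.6 L

Volume: 768 m³ = 768,000 L.
Chlorine deficit: 4.9 − 2.4 = 2.5 ppm = 2.5 mg/L as Cl₂.
Cl₂ equivalent needed: 2.5 mg/L × 768,000 L = 1,920,000 mg = 1920 g.
Product at 14.0% available chlorine: 1920 / 0.14 = 13,710 g.
Volume at density 1.09 g/mL: 13,710 g ÷ 1.09 g/mL = 12,580 mL.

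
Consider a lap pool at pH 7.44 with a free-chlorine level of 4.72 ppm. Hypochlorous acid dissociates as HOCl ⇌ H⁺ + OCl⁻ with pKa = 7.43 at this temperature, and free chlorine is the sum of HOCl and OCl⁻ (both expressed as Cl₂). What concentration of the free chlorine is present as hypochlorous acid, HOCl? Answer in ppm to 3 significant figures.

2.33 ppm

[OCl⁻]/[HOCl] = 10^(pH − pKa) = 10^(7.44 − 7.43) = 10^0.01 = 1.023.
Fraction as HOCl = 1 / (1 + 1.023) = 0.4942.
HOCl = 0.4942 × 4.72 ppm = 2.333 ppm.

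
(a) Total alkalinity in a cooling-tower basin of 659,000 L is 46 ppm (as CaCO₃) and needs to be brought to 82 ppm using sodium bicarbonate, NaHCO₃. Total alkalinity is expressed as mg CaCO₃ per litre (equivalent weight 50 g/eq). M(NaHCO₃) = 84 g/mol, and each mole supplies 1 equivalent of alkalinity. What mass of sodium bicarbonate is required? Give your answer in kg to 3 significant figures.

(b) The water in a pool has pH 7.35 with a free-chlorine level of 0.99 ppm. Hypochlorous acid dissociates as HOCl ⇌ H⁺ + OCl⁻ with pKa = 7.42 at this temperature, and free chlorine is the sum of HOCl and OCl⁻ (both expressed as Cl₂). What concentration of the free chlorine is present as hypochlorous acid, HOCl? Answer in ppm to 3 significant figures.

(a) Alkalinity to add: (82 − 46) = 36 mg/L as CaCO₃ × 659,000 L = 23,720 g as CaCO₃.
(a) Equivalents: 23,720 g ÷ 50 g/eq = 474.5 eq.
(a) NaHCO₃ supplies 1 eq per mole → 474.5 mol.
(a) Mass: 474.5 mol × 84 g/mol = 39,860 g.

(b) [OCl⁻]/[HOCl] = 10^(pH − pKa) = 10^(7.35 − 7.42) = 10^-0.07 = 0.8511.
(b) Fraction as HOCl = 1 / (1 + 0.8511) = 0.5402.
(b) HOCl = 0.5402 × 0.99 ppm = 0.5348 ppm.

(a) 39.9 kg; (b) 0.535 ppm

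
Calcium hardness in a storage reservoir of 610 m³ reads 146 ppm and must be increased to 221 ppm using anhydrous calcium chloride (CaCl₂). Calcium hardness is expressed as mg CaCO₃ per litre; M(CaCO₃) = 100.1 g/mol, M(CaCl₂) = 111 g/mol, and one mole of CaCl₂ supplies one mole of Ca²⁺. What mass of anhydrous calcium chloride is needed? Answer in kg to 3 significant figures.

50.7 kg

Volume: 610 m³ = 610,000 L.
Hardness to add: (221 − 146) = 75 mg/L as CaCO₃ × 610,000 L = 45,750 g as CaCO₃.
Moles of Ca²⁺ (1 mol Ca²⁺ ≡ 1 mol CaCO₃): 45,750 / 100.1 g/mol = 457 mol.
Mass of CaCl₂: 457 × 111 = 50,730 g.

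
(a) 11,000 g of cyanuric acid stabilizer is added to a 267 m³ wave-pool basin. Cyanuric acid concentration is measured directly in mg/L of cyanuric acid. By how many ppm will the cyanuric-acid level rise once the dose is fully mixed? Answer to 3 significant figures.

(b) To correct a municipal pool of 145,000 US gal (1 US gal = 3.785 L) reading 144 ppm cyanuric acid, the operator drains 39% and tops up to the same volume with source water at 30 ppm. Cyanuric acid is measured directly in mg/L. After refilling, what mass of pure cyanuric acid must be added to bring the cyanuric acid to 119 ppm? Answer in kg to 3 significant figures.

(a) 41.2 ppm; (b) 10.7 kg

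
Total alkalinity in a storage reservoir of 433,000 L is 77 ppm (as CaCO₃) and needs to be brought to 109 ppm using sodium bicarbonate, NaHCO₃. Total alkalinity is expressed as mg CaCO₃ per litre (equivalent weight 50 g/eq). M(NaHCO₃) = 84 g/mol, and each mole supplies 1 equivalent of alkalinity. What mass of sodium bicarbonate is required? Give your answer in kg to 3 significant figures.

23.3 kg

Alkalinity to add: (109 − 77) = 32 mg/L as CaCO₃ × 433,000 L = 13,860 g as CaCO₃.
Equivalents: 13,860 g ÷ 50 g/eq = 277.1 eq.
NaHCO₃ supplies 1 eq per mole → 277.1 mol.
Mass: 277.1 mol × 84 g/mol = 23,280 g.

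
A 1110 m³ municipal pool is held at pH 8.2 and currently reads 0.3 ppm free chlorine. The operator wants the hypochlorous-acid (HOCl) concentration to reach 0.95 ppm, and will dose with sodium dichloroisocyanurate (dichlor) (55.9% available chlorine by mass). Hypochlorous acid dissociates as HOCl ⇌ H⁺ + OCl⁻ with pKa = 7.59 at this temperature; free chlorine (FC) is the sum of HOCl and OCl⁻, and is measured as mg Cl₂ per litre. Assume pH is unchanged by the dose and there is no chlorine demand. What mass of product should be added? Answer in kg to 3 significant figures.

8.98 kg

Volume: 1110 m³ = 1,110,000 L.
[OCl⁻]/[HOCl] = 10^(pH − pKa) = 10^(8.2 − 7.59) = 4.074; fraction as HOCl = 1/(1 + 4.074) = 0.1971.
Free chlorine required for 0.95 ppm HOCl: 0.95 / 0.1971 = 4.82 ppm.
FC to add: 4.82 − 0.3 = 4.52 mg/L as Cl₂.
Cl₂ equivalent: 4.52 mg/L × 1,110,000 L = 5017 g.
Product at 55.9% available Cl: 5017 / 0.559 = 8976 g.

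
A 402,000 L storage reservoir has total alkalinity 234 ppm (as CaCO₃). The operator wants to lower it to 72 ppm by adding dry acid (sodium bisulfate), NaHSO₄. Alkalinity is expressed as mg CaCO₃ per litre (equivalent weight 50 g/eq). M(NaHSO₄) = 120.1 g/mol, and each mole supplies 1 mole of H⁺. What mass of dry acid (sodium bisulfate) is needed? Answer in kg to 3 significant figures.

Alkalinity to neutralize: (234 − 72) = 162 mg/L as CaCO₃ × 402,000 L = 65,120 g as CaCO₃.
Equivalents of H⁺ required: 65,120 ÷ 50 g/eq = 1302 eq = 1302 mol NaHSO₄.
Mass of NaHSO₄: 1302 × 120.1 = 156,400 g.

156 kg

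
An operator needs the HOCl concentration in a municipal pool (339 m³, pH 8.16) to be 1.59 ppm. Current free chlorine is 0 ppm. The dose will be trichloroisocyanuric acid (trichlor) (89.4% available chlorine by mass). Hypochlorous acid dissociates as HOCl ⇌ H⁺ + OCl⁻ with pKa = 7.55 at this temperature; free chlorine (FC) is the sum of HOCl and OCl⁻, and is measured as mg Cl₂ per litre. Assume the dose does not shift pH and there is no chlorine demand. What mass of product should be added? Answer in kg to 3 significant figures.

3.06 kg

Volume: 339 m³ = 339,000 L.
[OCl⁻]/[HOCl] = 10^(pH − pKa) = 10^(8.16 − 7.55) = 4.074; fraction as HOCl = 1/(1 + 4.074) = 0.1971.
Free chlorine required for 1.59 ppm HOCl: 1.59 / 0.1971 = 8.067 ppm.
FC to add: 8.067 − 0 = 8.067 mg/L as Cl₂.
Cl₂ equivalent: 8.067 mg/L × 339,000 L = 2735 g.
Product at 89.4% available Cl: 2735 / 0.894 = 3059 g.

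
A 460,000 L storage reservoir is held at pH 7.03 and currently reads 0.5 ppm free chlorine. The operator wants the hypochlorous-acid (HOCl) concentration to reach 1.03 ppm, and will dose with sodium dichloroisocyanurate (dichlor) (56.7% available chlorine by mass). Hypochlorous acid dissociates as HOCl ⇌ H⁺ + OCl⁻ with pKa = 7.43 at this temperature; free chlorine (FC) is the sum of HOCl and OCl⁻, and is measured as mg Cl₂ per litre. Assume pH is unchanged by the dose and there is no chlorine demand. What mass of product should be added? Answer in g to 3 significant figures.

[OCl⁻]/[HOCl] = 10^(pH − pKa) = 10^(7.03 − 7.43) = 0.3981; fraction as HOCl = 1/(1 + 0.3981) = 0.7153.
Free chlorine required for 1.03 ppm HOCl: 1.03 / 0.7153 = 1.44 ppm.
FC to add: 1.44 − 0.5 = 0.9401 mg/L as Cl₂.
Cl₂ equivalent: 0.9401 mg/L × 460,000 L = 432.4 g.
Product at 56.7% available Cl: 432.4 / 0.567 = 762.7 g.

763 g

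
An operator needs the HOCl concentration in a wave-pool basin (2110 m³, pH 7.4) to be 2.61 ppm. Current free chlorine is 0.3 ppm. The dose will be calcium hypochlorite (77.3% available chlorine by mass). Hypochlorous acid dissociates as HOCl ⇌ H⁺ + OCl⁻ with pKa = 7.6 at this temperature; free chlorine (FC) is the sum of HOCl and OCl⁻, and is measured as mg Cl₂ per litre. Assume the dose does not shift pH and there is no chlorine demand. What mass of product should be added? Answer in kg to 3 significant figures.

Volume: 2110 m³ = 2,110,000 L.
[OCl⁻]/[HOCl] = 10^(pH − pKa) = 10^(7.4 − 7.6) = 0.631; fraction as HOCl = 1/(1 + 0.631) = 0.6131.
Free chlorine required for 2.61 ppm HOCl: 2.61 / 0.6131 = 4.257 ppm.
FC to add: 4.257 − 0.3 = 3.957 mg/L as Cl₂.
Cl₂ equivalent: 3.957 mg/L × 2,110,000 L = 8349 g.
Product at 77.3% available Cl: 8349 / 0.773 = 10,800 g.

10.8 kg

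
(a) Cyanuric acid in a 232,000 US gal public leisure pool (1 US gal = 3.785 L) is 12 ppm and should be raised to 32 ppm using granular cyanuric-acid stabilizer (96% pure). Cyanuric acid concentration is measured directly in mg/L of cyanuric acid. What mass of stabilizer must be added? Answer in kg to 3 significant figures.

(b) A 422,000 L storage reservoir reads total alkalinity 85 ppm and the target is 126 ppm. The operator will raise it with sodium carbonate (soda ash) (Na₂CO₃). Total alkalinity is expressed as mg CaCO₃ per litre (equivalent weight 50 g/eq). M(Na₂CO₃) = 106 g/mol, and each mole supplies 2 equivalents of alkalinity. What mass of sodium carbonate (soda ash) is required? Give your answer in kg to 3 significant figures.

(a) Volume: 232,000 US gal × 3.785 L/gal = 878,120 L.
(a) CYA to add: (32 − 12) = 20 mg/L × 878,120 L = 17,560 g cyanuric acid.
(a) At 96% purity: 17,560 / 0.96 = 18,290 g product.

(b) Alkalinity to add: (126 − 85) = 41 mg/L as CaCO₃ × 422,000 L = 17,300 g as CaCO₃.
(b) Equivalents: 17,300 g ÷ 50 g/eq = 346 eq.
(b) Each mole of Na₂CO₃ supplies 2 eq, so 346 / 2 = 173 mol.
(b) Mass: 173 mol × 106 g/mol = 18,340 g.

(a) 18.3 kg; (b) 18.3 kg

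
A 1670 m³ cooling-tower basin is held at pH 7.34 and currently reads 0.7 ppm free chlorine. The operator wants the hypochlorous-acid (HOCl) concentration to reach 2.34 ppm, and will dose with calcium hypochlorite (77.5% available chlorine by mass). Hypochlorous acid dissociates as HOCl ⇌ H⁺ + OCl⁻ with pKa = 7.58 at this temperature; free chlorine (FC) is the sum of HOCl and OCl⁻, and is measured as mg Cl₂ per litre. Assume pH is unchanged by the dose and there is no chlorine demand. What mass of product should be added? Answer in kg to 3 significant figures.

Volume: 1670 m³ = 1,670,000 L.
[OCl⁻]/[HOCl] = 10^(pH − pKa) = 10^(7.34 − 7.58) = 0.5754; fraction as HOCl = 1/(1 + 0.5754) = 0.6347.
Free chlorine required for 2.34 ppm HOCl: 2.34 / 0.6347 = 3.687 ppm.
FC to add: 3.687 − 0.7 = 2.987 mg/L as Cl₂.
Cl₂ equivalent: 2.987 mg/L × 1,670,000 L = 4988 g.
Product at 77.5% available Cl: 4988 / 0.775 = 6435 g.

6.44 kg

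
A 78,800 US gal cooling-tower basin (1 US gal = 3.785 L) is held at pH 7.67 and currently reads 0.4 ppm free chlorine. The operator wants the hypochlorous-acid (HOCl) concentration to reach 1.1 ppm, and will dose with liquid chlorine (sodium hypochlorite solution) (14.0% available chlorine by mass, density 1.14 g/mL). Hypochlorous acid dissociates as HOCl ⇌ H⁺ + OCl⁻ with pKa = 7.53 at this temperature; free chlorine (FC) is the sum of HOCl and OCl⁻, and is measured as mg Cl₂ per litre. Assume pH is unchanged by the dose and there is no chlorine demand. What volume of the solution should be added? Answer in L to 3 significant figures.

4.15 L

Volume: 78,800 US gal × 3.785 L/gal = 298,258 L.
[OCl⁻]/[HOCl] = 10^(pH − pKa) = 10^(7.67 − 7.53) = 1.38; fraction as HOCl = 1/(1 + 1.38) = 0.4201.
Free chlorine required for 1.1 ppm HOCl: 1.1 / 0.4201 = 2.618 ppm.
FC to add: 2.618 − 0.4 = 2.218 mg/L as Cl₂.
Cl₂ equivalent: 2.218 mg/L × 298,258 L = 661.7 g.
Product at 14.0% available Cl: 661.7 / 0.14 = 4726 g.
Volume: 4726 g ÷ 1.14 g/mL = 4146 mL.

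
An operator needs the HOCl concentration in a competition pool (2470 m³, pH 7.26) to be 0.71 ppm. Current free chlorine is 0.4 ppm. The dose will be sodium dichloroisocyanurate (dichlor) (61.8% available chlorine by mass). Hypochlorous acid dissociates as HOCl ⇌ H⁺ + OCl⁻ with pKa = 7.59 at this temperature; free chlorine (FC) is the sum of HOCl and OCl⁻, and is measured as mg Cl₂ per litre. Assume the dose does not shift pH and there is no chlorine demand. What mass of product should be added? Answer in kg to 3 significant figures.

2.57 kg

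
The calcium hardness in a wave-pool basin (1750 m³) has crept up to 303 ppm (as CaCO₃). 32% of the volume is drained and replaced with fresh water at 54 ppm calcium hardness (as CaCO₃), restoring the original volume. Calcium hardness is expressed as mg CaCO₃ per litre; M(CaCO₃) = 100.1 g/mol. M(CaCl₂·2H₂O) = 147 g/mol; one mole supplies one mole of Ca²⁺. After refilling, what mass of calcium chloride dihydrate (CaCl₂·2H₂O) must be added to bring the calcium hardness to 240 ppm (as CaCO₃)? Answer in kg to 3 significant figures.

42.9 kg

Volume: 1750 m³ = 1,750,000 L.
After draining 32% and refilling: 303 × 0.68 + 54 × 0.32 = 223.32 ppm.
Deficit to target: 240 − 223.32 = 16.68 mg/L.
As CaCO₃: 16.68 mg/L × 1,750,000 L = 29,190 g; ÷ 100.1 = 291.6 mol Ca²⁺.
Mass: 291.6 × 147 = 42,870 g.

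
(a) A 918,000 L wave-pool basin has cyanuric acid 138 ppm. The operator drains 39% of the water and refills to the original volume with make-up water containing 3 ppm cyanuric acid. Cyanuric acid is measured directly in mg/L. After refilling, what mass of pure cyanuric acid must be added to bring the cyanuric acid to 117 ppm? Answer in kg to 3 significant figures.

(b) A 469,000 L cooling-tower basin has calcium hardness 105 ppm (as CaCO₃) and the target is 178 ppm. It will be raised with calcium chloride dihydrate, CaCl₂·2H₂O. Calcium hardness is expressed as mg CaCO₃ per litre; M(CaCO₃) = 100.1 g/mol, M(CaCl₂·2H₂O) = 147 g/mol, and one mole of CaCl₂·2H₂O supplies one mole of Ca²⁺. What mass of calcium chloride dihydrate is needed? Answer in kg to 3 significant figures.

(a) After draining 39% and refilling: 138 × 0.61 + 3 × 0.39 = 85.35 ppm.
(a) Deficit to target: 117 − 85.35 = 31.65 mg/L.
(a) Mass: 31.65 mg/L × 918,000 L = 29,050 g cyanuric acid.

(b) Hardness to add: (178 − 105) = 73 mg/L as CaCO₃ × 469,000 L = 34,240 g as CaCO₃.
(b) Moles of Ca²⁺ (1 mol Ca²⁺ ≡ 1 mol CaCO₃): 34,240 / 100.1 g/mol = 342 mol.
(b) Mass of CaCl₂·2H₂O: 342 × 147 = 50,280 g.

(a) 29.1 kg; (b) 50.3 kg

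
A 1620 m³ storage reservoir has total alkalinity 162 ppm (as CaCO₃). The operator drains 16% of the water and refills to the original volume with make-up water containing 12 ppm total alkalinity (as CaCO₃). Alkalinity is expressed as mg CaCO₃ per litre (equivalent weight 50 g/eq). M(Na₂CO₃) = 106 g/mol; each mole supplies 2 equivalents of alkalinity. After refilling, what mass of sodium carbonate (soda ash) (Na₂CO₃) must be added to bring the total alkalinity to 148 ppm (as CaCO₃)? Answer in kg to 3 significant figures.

Volume: 1620 m³ = 1,620,000 L.
After draining 16% and refilling: 162 × 0.84 + 12 × 0.16 = 138 ppm.
Deficit to target: 148 − 138 = 10 mg/L.
As CaCO₃: 10 mg/L × 1,620,000 L = 16,200 g; ÷ 50 g/eq ÷ 2 = 162 mol Na₂CO₃.
Mass: 162 × 106 = 17,170 g.

17.2 kg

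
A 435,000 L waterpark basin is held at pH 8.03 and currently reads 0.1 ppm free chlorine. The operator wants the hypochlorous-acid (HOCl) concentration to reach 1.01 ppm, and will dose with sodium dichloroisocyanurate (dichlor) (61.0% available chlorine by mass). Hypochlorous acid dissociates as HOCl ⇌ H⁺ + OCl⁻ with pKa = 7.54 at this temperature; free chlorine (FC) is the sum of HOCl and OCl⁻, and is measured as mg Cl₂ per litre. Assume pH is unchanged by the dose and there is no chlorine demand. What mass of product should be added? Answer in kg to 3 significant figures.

2.87 kg

[OCl⁻]/[HOCl] = 10^(pH − pKa) = 10^(8.03 − 7.54) = 3.09; fraction as HOCl = 1/(1 + 3.09) = 0.2445.
Free chlorine required for 1.01 ppm HOCl: 1.01 / 0.2445 = 4.131 ppm.
FC to add: 4.131 − 0.1 = 4.031 mg/L as Cl₂.
Cl₂ equivalent: 4.031 mg/L × 435,000 L = 1754 g.
Product at 61.0% available Cl: 1754 / 0.61 = 2875 g.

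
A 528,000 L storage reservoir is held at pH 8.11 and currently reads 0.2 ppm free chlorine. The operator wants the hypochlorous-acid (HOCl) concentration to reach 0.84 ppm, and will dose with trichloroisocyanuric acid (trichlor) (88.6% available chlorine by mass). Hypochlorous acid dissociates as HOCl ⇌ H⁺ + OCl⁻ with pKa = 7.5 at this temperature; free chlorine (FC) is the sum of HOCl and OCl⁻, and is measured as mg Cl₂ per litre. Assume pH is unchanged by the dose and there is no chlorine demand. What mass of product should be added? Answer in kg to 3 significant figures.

2.42 kg

[OCl⁻]/[HOCl] = 10^(pH − pKa) = 10^(8.11 − 7.5) = 4.074; fraction as HOCl = 1/(1 + 4.074) = 0.1971.
Free chlorine required for 0.84 ppm HOCl: 0.84 / 0.1971 = 4.262 ppm.
FC to add: 4.262 − 0.2 = 4.062 mg/L as Cl₂.
Cl₂ equivalent: 4.062 mg/L × 528,000 L = 2145 g.
Product at 88.6% available Cl: 2145 / 0.886 = 2421 g.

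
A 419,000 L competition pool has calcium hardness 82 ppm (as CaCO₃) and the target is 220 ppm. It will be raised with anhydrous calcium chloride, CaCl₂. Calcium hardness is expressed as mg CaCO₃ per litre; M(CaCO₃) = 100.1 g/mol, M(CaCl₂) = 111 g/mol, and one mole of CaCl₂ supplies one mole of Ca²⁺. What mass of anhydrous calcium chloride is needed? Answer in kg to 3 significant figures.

64.1 kg

Hardness to add: (220 − 82) = 138 mg/L as CaCO₃ × 419,000 L = 57,820 g as CaCO₃.
Moles of Ca²⁺ (1 mol Ca²⁺ ≡ 1 mol CaCO₃): 57,820 / 100.1 g/mol = 577.6 mol.
Mass of CaCl₂: 577.6 × 111 = 64,120 g.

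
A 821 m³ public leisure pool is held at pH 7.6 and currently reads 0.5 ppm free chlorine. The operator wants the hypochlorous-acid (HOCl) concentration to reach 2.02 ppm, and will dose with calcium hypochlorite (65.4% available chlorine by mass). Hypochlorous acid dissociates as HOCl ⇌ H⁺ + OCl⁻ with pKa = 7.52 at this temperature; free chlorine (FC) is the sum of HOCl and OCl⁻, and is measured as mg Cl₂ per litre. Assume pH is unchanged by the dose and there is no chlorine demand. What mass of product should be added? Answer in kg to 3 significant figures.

4.96 kg

Volume: 821 m³ = 821,000 L.
[OCl⁻]/[HOCl] = 10^(pH − pKa) = 10^(7.6 − 7.52) = 1.202; fraction as HOCl = 1/(1 + 1.202) = 0.4541.
Free chlorine required for 2.02 ppm HOCl: 2.02 / 0.4541 = 4.449 ppm.
FC to add: 4.449 − 0.5 = 3.949 mg/L as Cl₂.
Cl₂ equivalent: 3.949 mg/L × 821,000 L = 3242 g.
Product at 65.4% available Cl: 3242 / 0.654 = 4957 g.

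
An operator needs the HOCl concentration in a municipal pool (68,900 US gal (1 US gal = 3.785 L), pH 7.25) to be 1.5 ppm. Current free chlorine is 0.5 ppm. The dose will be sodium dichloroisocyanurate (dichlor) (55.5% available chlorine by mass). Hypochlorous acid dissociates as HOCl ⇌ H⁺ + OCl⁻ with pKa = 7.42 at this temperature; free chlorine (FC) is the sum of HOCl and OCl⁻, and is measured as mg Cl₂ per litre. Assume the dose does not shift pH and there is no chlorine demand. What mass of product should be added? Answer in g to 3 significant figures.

946 g

Volume: 68,900 US gal × 3.785 L/gal = 260,786 L.
[OCl⁻]/[HOCl] = 10^(pH − pKa) = 10^(7.25 − 7.42) = 0.6761; fraction as HOCl = 1/(1 + 0.6761) = 0.5966.
Free chlorine required for 1.5 ppm HOCl: 1.5 / 0.5966 = 2.514 ppm.
FC to add: 2.514 − 0.5 = 2.014 mg/L as Cl₂.
Cl₂ equivalent: 2.014 mg/L × 260,786 L = 525.3 g.
Product at 55.5% available Cl: 525.3 / 0.555 = 946.4 g.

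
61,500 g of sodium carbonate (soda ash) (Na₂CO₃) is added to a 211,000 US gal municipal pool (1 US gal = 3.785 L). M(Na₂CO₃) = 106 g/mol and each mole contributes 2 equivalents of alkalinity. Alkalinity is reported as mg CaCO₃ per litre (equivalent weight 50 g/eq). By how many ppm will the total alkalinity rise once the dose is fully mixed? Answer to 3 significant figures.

72.6 ppm

Volume: 211,000 US gal × 3.785 L/gal = 798,635 L.
Moles of Na₂CO₃: 61,500 g ÷ 106 g/mol = 580.2 mol → 1160 eq of alkalinity.
As CaCO₃: 1160 eq × 50 g/eq = 58,020 g.
Rise: 58,020 g / 798,635 L × 1000 = 72.65 mg/L.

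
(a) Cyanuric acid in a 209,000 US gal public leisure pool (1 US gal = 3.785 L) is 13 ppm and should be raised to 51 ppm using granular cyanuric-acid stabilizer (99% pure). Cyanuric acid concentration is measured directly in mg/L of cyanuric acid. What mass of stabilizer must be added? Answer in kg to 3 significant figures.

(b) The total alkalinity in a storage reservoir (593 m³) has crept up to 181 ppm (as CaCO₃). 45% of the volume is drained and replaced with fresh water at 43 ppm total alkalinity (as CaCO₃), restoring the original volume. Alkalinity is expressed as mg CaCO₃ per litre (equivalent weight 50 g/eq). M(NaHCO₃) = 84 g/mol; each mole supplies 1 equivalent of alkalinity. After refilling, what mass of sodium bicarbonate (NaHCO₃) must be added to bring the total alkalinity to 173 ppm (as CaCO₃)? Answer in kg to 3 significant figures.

(a) 30.4 kg; (b) 53.9 kg

(a) Volume: 209,000 US gal × 3.785 L/gal = 791,065 L.
(a) CYA to add: (51 − 13) = 38 mg/L × 791,065 L = 30,060 g cyanuric acid.
(a) At 99% purity: 30,060 / 0.99 = 30,360 g product.

(b) Volume: 593 m³ = 593,000 L.
(b) After draining 45% and refilling: 181 × 0.55 + 43 × 0.45 = 118.9 ppm.
(b) Deficit to target: 173 − 118.9 = 54.1 mg/L.
(b) As CaCO₃: 54.1 mg/L × 593,000 L = 32,080 g; ÷ 50 g/eq ÷ 1 = 641.6 mol NaHCO₃.
(b) Mass: 641.6 × 84 = 53,900 g.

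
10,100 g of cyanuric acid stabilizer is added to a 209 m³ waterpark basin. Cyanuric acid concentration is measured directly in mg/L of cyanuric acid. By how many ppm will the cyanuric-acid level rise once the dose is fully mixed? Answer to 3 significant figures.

Volume: 209 m³ = 209,000 L.
Rise: 10,100 g / 209,000 L × 1000 = 48.33 mg/L.

48.3 ppm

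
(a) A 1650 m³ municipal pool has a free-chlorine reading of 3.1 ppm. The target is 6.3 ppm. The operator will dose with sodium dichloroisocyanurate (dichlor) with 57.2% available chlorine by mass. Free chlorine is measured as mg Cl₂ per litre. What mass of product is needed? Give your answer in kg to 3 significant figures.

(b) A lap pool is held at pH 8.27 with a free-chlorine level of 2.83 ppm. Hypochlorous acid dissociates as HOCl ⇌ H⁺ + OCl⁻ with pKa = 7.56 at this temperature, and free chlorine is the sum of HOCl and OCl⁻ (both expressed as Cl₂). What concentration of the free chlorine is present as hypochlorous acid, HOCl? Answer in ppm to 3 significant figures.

(a) 9.23 kg; (b) 0.462 ppm

(a) Volume: 1650 m³ = 1,650,000 L.
(a) Chlorine deficit: 6.3 − 3.1 = 3.2 ppm = 3.2 mg/L as Cl₂.
(a) Cl₂ equivalent needed: 3.2 mg/L × 1,650,000 L = 5,280,000 mg = 5280 g.
(a) Product at 57.2% available chlorine: 5280 / 0.572 = 9231 g.

(b) [OCl⁻]/[HOCl] = 10^(pH − pKa) = 10^(8.27 − 7.56) = 10^0.71 = 5.129.
(b) Fraction as HOCl = 1 / (1 + 5.129) = 0.1632.
(b) HOCl = 0.1632 × 2.83 ppm = 0.4618 ppm.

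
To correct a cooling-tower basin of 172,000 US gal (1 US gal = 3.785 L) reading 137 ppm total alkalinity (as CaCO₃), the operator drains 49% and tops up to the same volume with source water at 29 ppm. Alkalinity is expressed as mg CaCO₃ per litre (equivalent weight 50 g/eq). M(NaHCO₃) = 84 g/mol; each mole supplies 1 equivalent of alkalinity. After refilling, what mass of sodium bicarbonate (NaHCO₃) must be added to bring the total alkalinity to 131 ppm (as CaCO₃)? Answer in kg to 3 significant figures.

51.3 kg

Volume: 172,000 US gal × 3.785 L/gal = 651,020 L.
After draining 49% and refilling: 137 × 0.51 + 29 × 0.49 = 84.08 ppm.
Deficit to target: 131 − 84.08 = 46.92 mg/L.
As CaCO₃: 46.92 mg/L × 651,020 L = 30,550 g; ÷ 50 g/eq ÷ 1 = 610.9 mol NaHCO₃.
Mass: 610.9 × 84 = 51,320 g.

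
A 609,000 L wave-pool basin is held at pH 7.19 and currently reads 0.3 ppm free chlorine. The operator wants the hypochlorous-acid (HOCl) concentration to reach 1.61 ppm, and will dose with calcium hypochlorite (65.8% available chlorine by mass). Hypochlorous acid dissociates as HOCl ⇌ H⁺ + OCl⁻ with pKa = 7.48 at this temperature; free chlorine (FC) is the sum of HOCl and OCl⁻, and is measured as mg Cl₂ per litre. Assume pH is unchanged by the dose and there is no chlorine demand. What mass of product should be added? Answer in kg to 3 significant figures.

[OCl⁻]/[HOCl] = 10^(pH − pKa) = 10^(7.19 − 7.48) = 0.5129; fraction as HOCl = 1/(1 + 0.5129) = 0.661.
Free chlorine required for 1.61 ppm HOCl: 1.61 / 0.661 = 2.436 ppm.
FC to add: 2.436 − 0.3 = 2.136 mg/L as Cl₂.
Cl₂ equivalent: 2.136 mg/L × 609,000 L = 1301 g.
Product at 65.8% available Cl: 1301 / 0.658 = 1977 g.

1.98 kg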